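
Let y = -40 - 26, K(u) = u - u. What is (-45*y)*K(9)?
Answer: 0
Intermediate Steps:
K(u) = 0
y = -66
(-45*y)*K(9) = -45*(-66)*0 = 2970*0 = 0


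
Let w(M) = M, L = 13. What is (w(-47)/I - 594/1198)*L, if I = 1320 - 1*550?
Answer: -3338959/461230 ≈ -7.2393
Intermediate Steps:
I = 770 (I = 1320 - 550 = 770)
(w(-47)/I - 594/1198)*L = (-47/770 - 594/1198)*13 = (-47*1/770 - 594*1/1198)*13 = (-47/770 - 297/599)*13 = -256843/461230*13 = -3338959/461230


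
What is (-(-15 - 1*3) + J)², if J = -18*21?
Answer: 129600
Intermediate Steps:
J = -378
(-(-15 - 1*3) + J)² = (-(-15 - 1*3) - 378)² = (-(-15 - 3) - 378)² = (-1*(-18) - 378)² = (18 - 378)² = (-360)² = 129600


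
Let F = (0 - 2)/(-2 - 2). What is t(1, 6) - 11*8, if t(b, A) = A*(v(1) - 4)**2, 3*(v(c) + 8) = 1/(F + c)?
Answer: 20096/27 ≈ 744.30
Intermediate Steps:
F = 1/2 (F = -2/(-4) = -2*(-1/4) = 1/2 ≈ 0.50000)
v(c) = -8 + 1/(3*(1/2 + c))
t(b, A) = 11236*A/81 (t(b, A) = A*(2*(-11 - 24*1)/(3*(1 + 2*1)) - 4)**2 = A*(2*(-11 - 24)/(3*(1 + 2)) - 4)**2 = A*((2/3)*(-35)/3 - 4)**2 = A*((2/3)*(1/3)*(-35) - 4)**2 = A*(-70/9 - 4)**2 = A*(-106/9)**2 = A*(11236/81) = 11236*A/81)
t(1, 6) - 11*8 = (11236/81)*6 - 11*8 = 22472/27 - 88 = 20096/27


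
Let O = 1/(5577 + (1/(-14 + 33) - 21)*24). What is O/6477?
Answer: 19/624454047 ≈ 3.0427e-8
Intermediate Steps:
O = 19/96411 (O = 1/(5577 + (1/19 - 21)*24) = 1/(5577 - 398/19*24) = 1/(5577 - 9552/19) = 1/(96411/19) = 19/96411 ≈ 0.00019707)
O/6477 = (19/96411)/6477 = (19/96411)*(1/6477) = 19/624454047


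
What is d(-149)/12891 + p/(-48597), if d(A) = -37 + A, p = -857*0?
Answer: -62/4297 ≈ -0.014429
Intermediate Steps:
p = 0
d(-149)/12891 + p/(-48597) = (-37 - 149)/12891 + 0/(-48597) = -186*1/12891 + 0*(-1/48597) = -62/4297 + 0 = -62/4297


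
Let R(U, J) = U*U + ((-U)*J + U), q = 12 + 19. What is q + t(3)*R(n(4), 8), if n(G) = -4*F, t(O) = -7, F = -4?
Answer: -977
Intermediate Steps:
q = 31
n(G) = 16 (n(G) = -4*(-4) = 16)
R(U, J) = U + U² - J*U (R(U, J) = U² + (-J*U + U) = U² + (U - J*U) = U + U² - J*U)
q + t(3)*R(n(4), 8) = 31 - 112*(1 + 16 - 1*8) = 31 - 112*(1 + 16 - 8) = 31 - 112*9 = 31 - 7*144 = 31 - 1008 = -977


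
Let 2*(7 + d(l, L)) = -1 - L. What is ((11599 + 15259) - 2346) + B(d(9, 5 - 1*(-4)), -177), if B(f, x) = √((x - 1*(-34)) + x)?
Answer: 24512 + 8*I*√5 ≈ 24512.0 + 17.889*I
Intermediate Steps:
d(l, L) = -15/2 - L/2 (d(l, L) = -7 + (-1 - L)/2 = -7 + (-½ - L/2) = -15/2 - L/2)
B(f, x) = √(34 + 2*x) (B(f, x) = √((x + 34) + x) = √((34 + x) + x) = √(34 + 2*x))
((11599 + 15259) - 2346) + B(d(9, 5 - 1*(-4)), -177) = ((11599 + 15259) - 2346) + √(34 + 2*(-177)) = (26858 - 2346) + √(34 - 354) = 24512 + √(-320) = 24512 + 8*I*√5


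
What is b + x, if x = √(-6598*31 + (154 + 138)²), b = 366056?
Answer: 366056 + I*√119274 ≈ 3.6606e+5 + 345.36*I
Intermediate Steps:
x = I*√119274 (x = √(-204538 + 292²) = √(-204538 + 85264) = √(-119274) = I*√119274 ≈ 345.36*I)
b + x = 366056 + I*√119274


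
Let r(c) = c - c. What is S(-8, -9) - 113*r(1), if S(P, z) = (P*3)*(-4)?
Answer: 96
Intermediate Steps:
r(c) = 0
S(P, z) = -12*P (S(P, z) = (3*P)*(-4) = -12*P)
S(-8, -9) - 113*r(1) = -12*(-8) - 113*0 = 96 + 0 = 96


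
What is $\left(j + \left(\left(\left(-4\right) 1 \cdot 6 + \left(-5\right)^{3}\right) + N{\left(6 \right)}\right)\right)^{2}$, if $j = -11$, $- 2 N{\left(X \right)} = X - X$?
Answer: $25600$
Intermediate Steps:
$N{\left(X \right)} = 0$ ($N{\left(X \right)} = - \frac{X - X}{2} = \left(- \frac{1}{2}\right) 0 = 0$)
$\left(j + \left(\left(\left(-4\right) 1 \cdot 6 + \left(-5\right)^{3}\right) + N{\left(6 \right)}\right)\right)^{2} = \left(-11 + \left(\left(\left(-4\right) 1 \cdot 6 + \left(-5\right)^{3}\right) + 0\right)\right)^{2} = \left(-11 + \left(\left(\left(-4\right) 6 - 125\right) + 0\right)\right)^{2} = \left(-11 + \left(\left(-24 - 125\right) + 0\right)\right)^{2} = \left(-11 + \left(-149 + 0\right)\right)^{2} = \left(-11 - 149\right)^{2} = \left(-160\right)^{2} = 25600$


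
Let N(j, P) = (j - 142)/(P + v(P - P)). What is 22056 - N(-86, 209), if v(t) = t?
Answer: 242628/11 ≈ 22057.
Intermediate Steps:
N(j, P) = (-142 + j)/P (N(j, P) = (j - 142)/(P + (P - P)) = (-142 + j)/(P + 0) = (-142 + j)/P)
22056 - N(-86, 209) = 22056 - (-142 - 86)/209 = 22056 - (-228)/209 = 22056 - 1*(-12/11) = 22056 + 12/11 = 242628/11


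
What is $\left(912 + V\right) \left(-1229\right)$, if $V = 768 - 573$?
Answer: $-1360503$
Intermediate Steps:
$V = 195$
$\left(912 + V\right) \left(-1229\right) = \left(912 + 195\right) \left(-1229\right) = 1107 \left(-1229\right) = -1360503$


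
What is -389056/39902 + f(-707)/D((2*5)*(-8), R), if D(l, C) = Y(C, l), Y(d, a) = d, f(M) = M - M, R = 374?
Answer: -194528/19951 ≈ -9.7503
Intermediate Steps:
f(M) = 0
D(l, C) = C
-389056/39902 + f(-707)/D((2*5)*(-8), R) = -389056/39902 + 0/374 = -389056*1/39902 + 0*(1/374) = -194528/19951 + 0 = -194528/19951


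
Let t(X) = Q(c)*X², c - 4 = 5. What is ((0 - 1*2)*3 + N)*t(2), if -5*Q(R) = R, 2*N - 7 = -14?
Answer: 342/5 ≈ 68.400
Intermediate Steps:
N = -7/2 (N = 7/2 + (½)*(-14) = 7/2 - 7 = -7/2 ≈ -3.5000)
c = 9 (c = 4 + 5 = 9)
Q(R) = -R/5
t(X) = -9*X²/5 (t(X) = (-⅕*9)*X² = -9*X²/5)
((0 - 1*2)*3 + N)*t(2) = ((0 - 1*2)*3 - 7/2)*(-9/5*2²) = ((0 - 2)*3 - 7/2)*(-9/5*4) = (-2*3 - 7/2)*(-36/5) = (-6 - 7/2)*(-36/5) = -19/2*(-36/5) = 342/5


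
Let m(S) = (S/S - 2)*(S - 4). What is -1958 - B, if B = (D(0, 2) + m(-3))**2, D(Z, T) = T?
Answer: -2039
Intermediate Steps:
m(S) = 4 - S (m(S) = (1 - 2)*(-4 + S) = -(-4 + S) = 4 - S)
B = 81 (B = (2 + (4 - 1*(-3)))**2 = (2 + (4 + 3))**2 = (2 + 7)**2 = 9**2 = 81)
-1958 - B = -1958 - 1*81 = -1958 - 81 = -2039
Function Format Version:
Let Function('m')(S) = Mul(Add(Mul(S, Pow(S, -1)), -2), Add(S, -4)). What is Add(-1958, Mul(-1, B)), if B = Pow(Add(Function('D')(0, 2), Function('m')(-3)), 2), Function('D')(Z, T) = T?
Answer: -2039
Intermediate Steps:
Function('m')(S) = Add(4, Mul(-1, S)) (Function('m')(S) = Mul(Add(1, -2), Add(-4, S)) = Mul(-1, Add(-4, S)) = Add(4, Mul(-1, S)))
B = 81 (B = Pow(Add(2, Add(4, Mul(-1, -3))), 2) = Pow(Add(2, Add(4, 3)), 2) = Pow(Add(2, 7), 2) = Pow(9, 2) = 81)
Add(-1958, Mul(-1, B)) = Add(-1958, Mul(-1, 81)) = Add(-1958, -81) = -2039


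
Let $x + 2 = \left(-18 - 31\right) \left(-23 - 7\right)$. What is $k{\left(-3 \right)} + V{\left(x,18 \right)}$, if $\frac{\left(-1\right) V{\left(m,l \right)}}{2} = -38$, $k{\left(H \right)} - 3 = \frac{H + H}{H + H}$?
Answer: $80$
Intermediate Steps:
$k{\left(H \right)} = 4$ ($k{\left(H \right)} = 3 + \frac{H + H}{H + H} = 3 + \frac{2 H}{2 H} = 3 + 2 H \frac{1}{2 H} = 3 + 1 = 4$)
$x = 1468$ ($x = -2 + \left(-18 - 31\right) \left(-23 - 7\right) = -2 - -1470 = -2 + 1470 = 1468$)
$V{\left(m,l \right)} = 76$ ($V{\left(m,l \right)} = \left(-2\right) \left(-38\right) = 76$)
$k{\left(-3 \right)} + V{\left(x,18 \right)} = 4 + 76 = 80$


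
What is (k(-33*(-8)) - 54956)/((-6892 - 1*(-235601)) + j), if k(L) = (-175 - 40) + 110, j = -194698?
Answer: -55061/34011 ≈ -1.6189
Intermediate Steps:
k(L) = -105 (k(L) = -215 + 110 = -105)
(k(-33*(-8)) - 54956)/((-6892 - 1*(-235601)) + j) = (-105 - 54956)/((-6892 - 1*(-235601)) - 194698) = -55061/((-6892 + 235601) - 194698) = -55061/(228709 - 194698) = -55061/34011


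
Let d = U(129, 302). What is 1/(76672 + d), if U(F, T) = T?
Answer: 1/76974 ≈ 1.2991e-5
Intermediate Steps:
d = 302
1/(76672 + d) = 1/(76672 + 302) = 1/76974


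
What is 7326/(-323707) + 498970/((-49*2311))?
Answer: -162349670704/36656256973 ≈ -4.4290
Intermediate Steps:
7326/(-323707) + 498970/((-49*2311)) = 7326*(-1/323707) + 498970/(-113239) = -7326/323707 + 498970*(-1/113239) = -7326/323707 - 498970/113239 = -162349670704/36656256973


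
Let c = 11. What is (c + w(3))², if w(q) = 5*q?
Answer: 676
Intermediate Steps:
(c + w(3))² = (11 + 5*3)² = (11 + 15)² = 26² = 676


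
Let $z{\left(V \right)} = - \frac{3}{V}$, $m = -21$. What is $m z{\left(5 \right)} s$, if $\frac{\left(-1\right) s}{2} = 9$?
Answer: $- \frac{1134}{5} \approx -226.8$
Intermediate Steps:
$s = -18$ ($s = \left(-2\right) 9 = -18$)
$m z{\left(5 \right)} s = - 21 \left(- \frac{3}{5}\right) \left(-18\right) = - 21 \left(\left(-3\right) \frac{1}{5}\right) \left(-18\right) = \left(-21\right) \left(- \frac{3}{5}\right) \left(-18\right) = \frac{63}{5} \left(-18\right) = - \frac{1134}{5}$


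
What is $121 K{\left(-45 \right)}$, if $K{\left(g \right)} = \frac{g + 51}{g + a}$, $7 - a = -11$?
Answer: $- \frac{242}{9} \approx -26.889$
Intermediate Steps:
$a = 18$ ($a = 7 - -11 = 7 + 11 = 18$)
$K{\left(g \right)} = \frac{51 + g}{18 + g}$ ($K{\left(g \right)} = \frac{g + 51}{g + 18} = \frac{51 + g}{18 + g}$)
$121 K{\left(-45 \right)} = 121 \frac{51 - 45}{18 - 45} = 121 \frac{1}{-27} \cdot 6 = 121 \left(\left(- \frac{1}{27}\right) 6\right) = 121 \left(- \frac{2}{9}\right) = - \frac{242}{9}$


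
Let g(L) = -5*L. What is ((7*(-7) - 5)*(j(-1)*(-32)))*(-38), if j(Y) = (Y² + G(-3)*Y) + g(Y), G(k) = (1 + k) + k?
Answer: -722304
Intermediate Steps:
G(k) = 1 + 2*k
j(Y) = Y² - 10*Y (j(Y) = (Y² + (1 + 2*(-3))*Y) - 5*Y = (Y² + (1 - 6)*Y) - 5*Y = (Y² - 5*Y) - 5*Y = Y² - 10*Y)
((7*(-7) - 5)*(j(-1)*(-32)))*(-38) = ((7*(-7) - 5)*(-(-10 - 1)*(-32)))*(-38) = ((-49 - 5)*(-1*(-11)*(-32)))*(-38) = -594*(-32)*(-38) = -54*(-352)*(-38) = 19008*(-38) = -722304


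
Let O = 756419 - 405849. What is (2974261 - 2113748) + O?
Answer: 1211083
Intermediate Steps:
O = 350570
(2974261 - 2113748) + O = (2974261 - 2113748) + 350570 = 860513 + 350570 = 1211083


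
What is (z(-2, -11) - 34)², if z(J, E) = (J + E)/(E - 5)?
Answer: 281961/256 ≈ 1101.4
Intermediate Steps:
z(J, E) = (E + J)/(-5 + E)
(z(-2, -11) - 34)² = ((-11 - 2)/(-5 - 11) - 34)² = (-13/(-16) - 34)² = (-1/16*(-13) - 34)² = (13/16 - 34)² = (-531/16)² = 281961/256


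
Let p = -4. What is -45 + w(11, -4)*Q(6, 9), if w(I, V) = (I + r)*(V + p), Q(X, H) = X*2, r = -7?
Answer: -429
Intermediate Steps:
Q(X, H) = 2*X
w(I, V) = (-7 + I)*(-4 + V) (w(I, V) = (I - 7)*(V - 4) = (-7 + I)*(-4 + V))
-45 + w(11, -4)*Q(6, 9) = -45 + (28 - 7*(-4) - 4*11 + 11*(-4))*(2*6) = -45 + (28 + 28 - 44 - 44)*12 = -45 - 32*12 = -45 - 384 = -429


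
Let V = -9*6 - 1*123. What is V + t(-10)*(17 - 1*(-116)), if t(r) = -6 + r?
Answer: -2305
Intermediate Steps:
V = -177 (V = -54 - 123 = -177)
V + t(-10)*(17 - 1*(-116)) = -177 + (-6 - 10)*(17 - 1*(-116)) = -177 - 16*(17 + 116) = -177 - 16*133 = -177 - 2128 = -2305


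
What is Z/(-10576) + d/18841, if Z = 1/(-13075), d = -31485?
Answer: -4353783563159/2605356089200 ≈ -1.6711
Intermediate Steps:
Z = -1/13075 ≈ -7.6482e-5
Z/(-10576) + d/18841 = -1/13075/(-10576) - 31485/18841 = -1/13075*(-1/10576) - 31485*1/18841 = 1/138281200 - 31485/18841 = -4353783563159/2605356089200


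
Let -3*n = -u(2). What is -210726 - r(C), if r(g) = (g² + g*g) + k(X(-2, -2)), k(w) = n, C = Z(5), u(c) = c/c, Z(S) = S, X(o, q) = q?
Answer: -632329/3 ≈ -2.1078e+5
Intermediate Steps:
u(c) = 1
C = 5
n = ⅓ (n = -(-1)/3 = -⅓*(-1) = ⅓ ≈ 0.33333)
k(w) = ⅓
r(g) = ⅓ + 2*g² (r(g) = (g² + g*g) + ⅓ = (g² + g²) + ⅓ = 2*g² + ⅓ = ⅓ + 2*g²)
-210726 - r(C) = -210726 - (⅓ + 2*5²) = -210726 - (⅓ + 2*25) = -210726 - (⅓ + 50) = -210726 - 1*151/3 = -210726 - 151/3 = -632329/3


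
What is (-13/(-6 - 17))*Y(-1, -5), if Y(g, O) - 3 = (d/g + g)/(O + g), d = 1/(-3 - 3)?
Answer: 1469/828 ≈ 1.7742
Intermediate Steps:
d = -⅙ (d = 1/(-6) = -⅙ ≈ -0.16667)
Y(g, O) = 3 + (g - 1/(6*g))/(O + g) (Y(g, O) = 3 + (-1/(6*g) + g)/(O + g) = 3 + (g - 1/(6*g))/(O + g))
(-13/(-6 - 17))*Y(-1, -5) = (-13/(-6 - 17))*((⅙)*(-1 + 24*(-1)² + 18*(-5)*(-1))/(-1*(-5 - 1))) = (-13/(-23))*((⅙)*(-1)*(-1 + 24*1 + 90)/(-6)) = (-1/23*(-13))*((⅙)*(-1)*(-⅙)*(-1 + 24 + 90)) = 13*((⅙)*(-1)*(-⅙)*113)/23 = (13/23)*(113/36) = 1469/828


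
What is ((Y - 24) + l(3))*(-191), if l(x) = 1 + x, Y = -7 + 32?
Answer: -955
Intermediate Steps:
Y = 25
((Y - 24) + l(3))*(-191) = ((25 - 24) + (1 + 3))*(-191) = (1 + 4)*(-191) = 5*(-191) = -955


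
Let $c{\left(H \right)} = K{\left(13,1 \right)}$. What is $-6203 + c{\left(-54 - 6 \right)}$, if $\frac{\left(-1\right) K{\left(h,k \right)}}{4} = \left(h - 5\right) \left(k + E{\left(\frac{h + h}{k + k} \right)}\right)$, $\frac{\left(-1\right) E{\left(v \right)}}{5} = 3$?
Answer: $-5755$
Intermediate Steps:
$E{\left(v \right)} = -15$ ($E{\left(v \right)} = \left(-5\right) 3 = -15$)
$K{\left(h,k \right)} = - 4 \left(-15 + k\right) \left(-5 + h\right)$ ($K{\left(h,k \right)} = - 4 \left(h - 5\right) \left(k - 15\right) = - 4 \left(-5 + h\right) \left(-15 + k\right) = - 4 \left(-15 + k\right) \left(-5 + h\right)$)
$c{\left(H \right)} = 448$ ($c{\left(H \right)} = -300 + 20 \cdot 1 + 60 \cdot 13 - 52 \cdot 1 = -300 + 20 + 780 - 52 = 448$)
$-6203 + c{\left(-54 - 6 \right)} = -6203 + 448 = -5755$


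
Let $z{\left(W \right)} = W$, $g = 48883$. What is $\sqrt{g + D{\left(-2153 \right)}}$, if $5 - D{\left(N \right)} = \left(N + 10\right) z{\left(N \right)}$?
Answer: $i \sqrt{4564991} \approx 2136.6 i$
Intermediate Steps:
$D{\left(N \right)} = 5 - N \left(10 + N\right)$ ($D{\left(N \right)} = 5 - \left(N + 10\right) N = 5 - \left(10 + N\right) N = 5 - N \left(10 + N\right)$)
$\sqrt{g + D{\left(-2153 \right)}} = \sqrt{48883 - 4613874} = \sqrt{-4564991} = i \sqrt{4564991}$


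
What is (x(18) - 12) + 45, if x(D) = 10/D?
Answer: 302/9 ≈ 33.556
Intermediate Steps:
(x(18) - 12) + 45 = (10/18 - 12) + 45 = (10*(1/18) - 12) + 45 = (5/9 - 12) + 45 = -103/9 + 45 = 302/9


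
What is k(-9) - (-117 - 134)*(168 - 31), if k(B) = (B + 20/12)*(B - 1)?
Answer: 103381/3 ≈ 34460.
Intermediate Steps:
k(B) = (-1 + B)*(5/3 + B) (k(B) = (B + 20*(1/12))*(-1 + B) = (B + 5/3)*(-1 + B) = (5/3 + B)*(-1 + B) = (-1 + B)*(5/3 + B))
k(-9) - (-117 - 134)*(168 - 31) = (-5/3 + (-9)**2 + (2/3)*(-9)) - (-117 - 134)*(168 - 31) = (-5/3 + 81 - 6) - (-251)*137 = 220/3 - 1*(-34387) = 220/3 + 34387 = 103381/3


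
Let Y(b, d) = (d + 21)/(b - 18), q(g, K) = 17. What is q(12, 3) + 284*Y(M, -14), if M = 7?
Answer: -1801/11 ≈ -163.73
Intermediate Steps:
Y(b, d) = (21 + d)/(-18 + b)
q(12, 3) + 284*Y(M, -14) = 17 + 284*((21 - 14)/(-18 + 7)) = 17 + 284*(7/(-11)) = 17 + 284*(-1/11*7) = 17 + 284*(-7/11) = 17 - 1988/11 = -1801/11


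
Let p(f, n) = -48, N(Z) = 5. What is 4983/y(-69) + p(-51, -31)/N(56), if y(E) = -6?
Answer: -8401/10 ≈ -840.10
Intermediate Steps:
4983/y(-69) + p(-51, -31)/N(56) = 4983/(-6) - 48/5 = 4983*(-⅙) - 48*⅕ = -1661/2 - 48/5 = -8401/10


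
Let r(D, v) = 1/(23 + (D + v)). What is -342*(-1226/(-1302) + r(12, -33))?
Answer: -106989/217 ≈ -493.04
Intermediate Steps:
r(D, v) = 1/(23 + D + v)
-342*(-1226/(-1302) + r(12, -33)) = -342*(-1226/(-1302) + 1/(23 + 12 - 33)) = -342*(-1226*(-1/1302) + 1/2) = -342*(613/651 + ½) = -342*1877/1302 = -106989/217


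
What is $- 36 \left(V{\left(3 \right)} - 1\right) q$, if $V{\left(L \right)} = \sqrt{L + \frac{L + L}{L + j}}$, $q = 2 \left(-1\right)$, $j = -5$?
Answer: $-72$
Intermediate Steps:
$q = -2$
$V{\left(L \right)} = \sqrt{L + \frac{2 L}{-5 + L}}$ ($V{\left(L \right)} = \sqrt{L + \frac{L + L}{L - 5}} = \sqrt{L + \frac{2 L}{-5 + L}}$)
$- 36 \left(V{\left(3 \right)} - 1\right) q = - 36 \left(\sqrt{\frac{3 \left(-3 + 3\right)}{-5 + 3}} - 1\right) \left(-2\right) = - 36 \left(\sqrt{3 \frac{1}{-2} \cdot 0} - 1\right) \left(-2\right) = - 36 \left(\sqrt{3 \left(- \frac{1}{2}\right) 0} - 1\right) \left(-2\right) = - 36 \left(\sqrt{0} - 1\right) \left(-2\right) = - 36 \left(0 - 1\right) \left(-2\right) = - 36 \left(\left(-1\right) \left(-2\right)\right) = \left(-36\right) 2 = -72$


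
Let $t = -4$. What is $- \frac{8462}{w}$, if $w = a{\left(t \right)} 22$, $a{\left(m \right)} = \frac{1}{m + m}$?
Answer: $\frac{33848}{11} \approx 3077.1$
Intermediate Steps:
$a{\left(m \right)} = \frac{1}{2 m}$
$w = - \frac{11}{4}$ ($w = \frac{1}{2 \left(-4\right)} 22 = \frac{1}{2} \left(- \frac{1}{4}\right) 22 = \left(- \frac{1}{8}\right) 22 = - \frac{11}{4} \approx -2.75$)
$- \frac{8462}{w} = - \frac{8462}{- \frac{11}{4}} = \left(-8462\right) \left(- \frac{4}{11}\right) = \frac{33848}{11}$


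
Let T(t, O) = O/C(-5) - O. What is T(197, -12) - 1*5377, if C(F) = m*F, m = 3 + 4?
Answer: -187763/35 ≈ -5364.7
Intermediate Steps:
m = 7
C(F) = 7*F
T(t, O) = -36*O/35 (T(t, O) = O/((7*(-5))) - O = O/(-35) - O = O*(-1/35) - O = -O/35 - O = -36*O/35)
T(197, -12) - 1*5377 = -36/35*(-12) - 1*5377 = 432/35 - 5377 = -187763/35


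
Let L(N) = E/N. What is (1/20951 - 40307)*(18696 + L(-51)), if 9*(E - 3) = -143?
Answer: -345090649912880/457929 ≈ -7.5359e+8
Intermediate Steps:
E = -116/9 (E = 3 + (⅑)*(-143) = 3 - 143/9 = -116/9 ≈ -12.889)
L(N) = -116/(9*N)
(1/20951 - 40307)*(18696 + L(-51)) = (1/20951 - 40307)*(18696 - 116/9/(-51)) = (1/20951 - 40307)*(18696 - 116/9*(-1/51)) = -844471956*(18696 + 116/459)/20951 = -844471956/20951*8581580/459 = -345090649912880/457929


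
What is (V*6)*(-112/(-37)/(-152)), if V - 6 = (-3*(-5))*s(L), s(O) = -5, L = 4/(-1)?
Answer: 5796/703 ≈ 8.2447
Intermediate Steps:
L = -4 (L = 4*(-1) = -4)
V = -69 (V = 6 - 3*(-5)*(-5) = 6 + 15*(-5) = 6 - 75 = -69)
(V*6)*(-112/(-37)/(-152)) = (-69*6)*(-112/(-37)/(-152)) = -414*(-112*(-1/37))*(-1)/152 = -46368*(-1)/(37*152) = -414*(-14/703) = 5796/703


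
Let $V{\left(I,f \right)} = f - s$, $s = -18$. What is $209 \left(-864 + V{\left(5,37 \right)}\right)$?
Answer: $-169081$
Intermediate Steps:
$V{\left(I,f \right)} = 18 + f$ ($V{\left(I,f \right)} = f - -18 = f + 18 = 18 + f$)
$209 \left(-864 + V{\left(5,37 \right)}\right) = 209 \left(-864 + \left(18 + 37\right)\right) = 209 \left(-864 + 55\right) = 209 \left(-809\right) = -169081$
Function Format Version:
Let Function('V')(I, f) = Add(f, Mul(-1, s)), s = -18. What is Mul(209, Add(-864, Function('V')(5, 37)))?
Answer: -169081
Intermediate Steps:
Function('V')(I, f) = Add(18, f) (Function('V')(I, f) = Add(f, Mul(-1, -18)) = Add(f, 18) = Add(18, f))
Mul(209, Add(-864, Function('V')(5, 37))) = Mul(209, Add(-864, Add(18, 37))) = Mul(209, Add(-864, 55)) = Mul(209, -809) = -169081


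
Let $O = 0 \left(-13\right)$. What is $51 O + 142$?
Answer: $142$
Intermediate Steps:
$O = 0$
$51 O + 142 = 51 \cdot 0 + 142 = 0 + 142 = 142$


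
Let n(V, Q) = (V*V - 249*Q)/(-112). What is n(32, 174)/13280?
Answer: 21151/743680 ≈ 0.028441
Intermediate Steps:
n(V, Q) = -V**2/112 + 249*Q/112 (n(V, Q) = (V**2 - 249*Q)*(-1/112) = -V**2/112 + 249*Q/112)
n(32, 174)/13280 = (-1/112*32**2 + (249/112)*174)/13280 = (-1/112*1024 + 21663/56)*(1/13280) = (-64/7 + 21663/56)*(1/13280) = (21151/56)*(1/13280) = 21151/743680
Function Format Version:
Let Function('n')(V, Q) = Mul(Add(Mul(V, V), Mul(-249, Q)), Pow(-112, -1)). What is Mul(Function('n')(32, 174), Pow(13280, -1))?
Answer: Rational(21151, 743680) ≈ 0.028441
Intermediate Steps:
Function('n')(V, Q) = Add(Mul(Rational(-1, 112), Pow(V, 2)), Mul(Rational(249, 112), Q)) (Function('n')(V, Q) = Mul(Add(Pow(V, 2), Mul(-249, Q)), Rational(-1, 112)) = Add(Mul(Rational(-1, 112), Pow(V, 2)), Mul(Rational(249, 112), Q)))
Mul(Function('n')(32, 174), Pow(13280, -1)) = Mul(Add(Mul(Rational(-1, 112), Pow(32, 2)), Mul(Rational(249, 112), 174)), Pow(13280, -1)) = Mul(Add(Mul(Rational(-1, 112), 1024), Rational(21663, 56)), Rational(1, 13280)) = Mul(Add(Rational(-64, 7), Rational(21663, 56)), Rational(1, 13280)) = Mul(Rational(21151, 56), Rational(1, 13280)) = Rational(21151, 743680)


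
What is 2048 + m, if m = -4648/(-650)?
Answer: 667924/325 ≈ 2055.2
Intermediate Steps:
m = 2324/325 (m = -4648*(-1/650) = 2324/325 ≈ 7.1508)
2048 + m = 2048 + 2324/325 = 667924/325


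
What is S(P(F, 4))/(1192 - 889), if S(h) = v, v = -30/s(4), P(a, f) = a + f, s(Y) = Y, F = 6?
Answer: -5/202 ≈ -0.024752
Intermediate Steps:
v = -15/2 (v = -30/4 = -30*1/4 = -15/2 ≈ -7.5000)
S(h) = -15/2
S(P(F, 4))/(1192 - 889) = -15/2/(1192 - 889) = -15/2/303 = (1/303)*(-15/2) = -5/202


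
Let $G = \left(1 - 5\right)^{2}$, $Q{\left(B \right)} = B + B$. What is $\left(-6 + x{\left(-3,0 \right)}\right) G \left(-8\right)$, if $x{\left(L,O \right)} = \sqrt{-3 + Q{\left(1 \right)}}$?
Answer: $768 - 128 i \approx 768.0 - 128.0 i$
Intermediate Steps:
$Q{\left(B \right)} = 2 B$
$x{\left(L,O \right)} = i$ ($x{\left(L,O \right)} = \sqrt{-3 + 2 \cdot 1} = \sqrt{-3 + 2} = \sqrt{-1} = i$)
$G = 16$ ($G = \left(-4\right)^{2} = 16$)
$\left(-6 + x{\left(-3,0 \right)}\right) G \left(-8\right) = \left(-6 + i\right) 16 \left(-8\right) = \left(-96 + 16 i\right) \left(-8\right) = 768 - 128 i$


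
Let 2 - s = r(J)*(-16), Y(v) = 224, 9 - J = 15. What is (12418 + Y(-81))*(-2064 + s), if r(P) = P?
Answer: -27281436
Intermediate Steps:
J = -6 (J = 9 - 1*15 = 9 - 15 = -6)
s = -94 (s = 2 - (-6)*(-16) = 2 - 1*96 = 2 - 96 = -94)
(12418 + Y(-81))*(-2064 + s) = (12418 + 224)*(-2064 - 94) = 12642*(-2158) = -27281436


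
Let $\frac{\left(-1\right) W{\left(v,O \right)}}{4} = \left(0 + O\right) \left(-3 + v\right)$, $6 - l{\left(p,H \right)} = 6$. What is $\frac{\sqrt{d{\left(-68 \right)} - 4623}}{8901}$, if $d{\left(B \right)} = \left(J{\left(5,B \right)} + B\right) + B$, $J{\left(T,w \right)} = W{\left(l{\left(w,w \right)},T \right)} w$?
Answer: $\frac{i \sqrt{8839}}{8901} \approx 0.010562 i$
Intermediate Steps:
$l{\left(p,H \right)} = 0$ ($l{\left(p,H \right)} = 6 - 6 = 0$)
$W{\left(v,O \right)} = - 4 O \left(-3 + v\right)$ ($W{\left(v,O \right)} = - 4 \left(0 + O\right) \left(-3 + v\right) = - 4 O \left(-3 + v\right)$)
$J{\left(T,w \right)} = 12 T w$ ($J{\left(T,w \right)} = 4 T \left(3 - 0\right) w = 4 T \left(3 + 0\right) w = 4 T 3 w = 12 T w$)
$d{\left(B \right)} = 62 B$ ($d{\left(B \right)} = \left(12 \cdot 5 B + B\right) + B = \left(60 B + B\right) + B = 61 B + B = 62 B$)
$\frac{\sqrt{d{\left(-68 \right)} - 4623}}{8901} = \frac{\sqrt{62 \left(-68\right) - 4623}}{8901} = \sqrt{-4216 - 4623} \cdot \frac{1}{8901} = \sqrt{-8839} \cdot \frac{1}{8901} = i \sqrt{8839} \cdot \frac{1}{8901} = \frac{i \sqrt{8839}}{8901}$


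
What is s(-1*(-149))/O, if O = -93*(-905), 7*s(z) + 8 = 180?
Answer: 172/589155 ≈ 0.00029194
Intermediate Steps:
s(z) = 172/7 (s(z) = -8/7 + (⅐)*180 = -8/7 + 180/7 = 172/7)
O = 84165
s(-1*(-149))/O = (172/7)/84165 = (172/7)*(1/84165) = 172/589155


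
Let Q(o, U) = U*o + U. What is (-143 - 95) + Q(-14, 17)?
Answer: -459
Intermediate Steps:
Q(o, U) = U + U*o
(-143 - 95) + Q(-14, 17) = (-143 - 95) + 17*(1 - 14) = -238 + 17*(-13) = -238 - 221 = -459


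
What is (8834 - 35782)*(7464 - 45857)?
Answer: 1034614564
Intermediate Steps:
(8834 - 35782)*(7464 - 45857) = -26948*(-38393) = 1034614564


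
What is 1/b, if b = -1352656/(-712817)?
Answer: 712817/1352656 ≈ 0.52698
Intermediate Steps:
b = 1352656/712817 (b = -1352656*(-1/712817) = 1352656/712817 ≈ 1.8976)
1/b = 1/(1352656/712817) = 712817/1352656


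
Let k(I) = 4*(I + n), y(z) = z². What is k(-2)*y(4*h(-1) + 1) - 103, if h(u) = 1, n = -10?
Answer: -1303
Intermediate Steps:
k(I) = -40 + 4*I (k(I) = 4*(I - 10) = 4*(-10 + I) = -40 + 4*I)
k(-2)*y(4*h(-1) + 1) - 103 = (-40 + 4*(-2))*(4*1 + 1)² - 103 = (-40 - 8)*(4 + 1)² - 103 = -48*5² - 103 = -48*25 - 103 = -1200 - 103 = -1303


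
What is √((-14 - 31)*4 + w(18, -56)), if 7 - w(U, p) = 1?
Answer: I*√174 ≈ 13.191*I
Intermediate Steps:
w(U, p) = 6 (w(U, p) = 7 - 1*1 = 7 - 1 = 6)
√((-14 - 31)*4 + w(18, -56)) = √((-14 - 31)*4 + 6) = √(-45*4 + 6) = √(-180 + 6) = √(-174) = I*√174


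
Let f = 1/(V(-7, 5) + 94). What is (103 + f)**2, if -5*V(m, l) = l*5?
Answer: 84052224/7921 ≈ 10611.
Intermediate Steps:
V(m, l) = -l (V(m, l) = -l*5/5 = -l)
f = 1/89 (f = 1/(-1*5 + 94) = 1/(-5 + 94) = 1/89 ≈ 0.011236)
(103 + f)**2 = (103 + 1/89)**2 = (9168/89)**2 = 84052224/7921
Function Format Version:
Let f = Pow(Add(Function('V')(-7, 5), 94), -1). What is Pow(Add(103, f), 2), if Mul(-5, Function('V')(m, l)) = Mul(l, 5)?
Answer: Rational(84052224, 7921) ≈ 10611.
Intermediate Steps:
Function('V')(m, l) = Mul(-1, l) (Function('V')(m, l) = Mul(Rational(-1, 5), Mul(l, 5)) = Mul(Rational(-1, 5), Mul(5, l)) = Mul(-1, l))
f = Rational(1, 89) (f = Pow(Add(Mul(-1, 5), 94), -1) = Pow(Add(-5, 94), -1) = Pow(89, -1) = Rational(1, 89) ≈ 0.011236)
Pow(Add(103, f), 2) = Pow(Add(103, Rational(1, 89)), 2) = Pow(Rational(9168, 89), 2) = Rational(84052224, 7921)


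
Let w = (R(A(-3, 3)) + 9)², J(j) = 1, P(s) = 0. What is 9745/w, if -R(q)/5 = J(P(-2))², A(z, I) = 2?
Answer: 9745/16 ≈ 609.06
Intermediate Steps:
R(q) = -5 (R(q) = -5*1² = -5*1 = -5)
w = 16 (w = (-5 + 9)² = 4² = 16)
9745/w = 9745/16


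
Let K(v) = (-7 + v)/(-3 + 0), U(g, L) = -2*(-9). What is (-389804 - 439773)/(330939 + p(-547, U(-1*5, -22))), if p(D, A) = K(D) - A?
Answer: -2488731/993317 ≈ -2.5055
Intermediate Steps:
U(g, L) = 18
K(v) = 7/3 - v/3 (K(v) = (-7 + v)/(-3) = (-7 + v)*(-1/3) = 7/3 - v/3)
p(D, A) = 7/3 - A - D/3 (p(D, A) = (7/3 - D/3) - A = 7/3 - A - D/3)
(-389804 - 439773)/(330939 + p(-547, U(-1*5, -22))) = (-389804 - 439773)/(330939 + (7/3 - 1*18 - 1/3*(-547))) = -829577/(330939 + (7/3 - 18 + 547/3)) = -829577/(330939 + 500/3) = -829577/993317/3 = -829577*3/993317 = -2488731/993317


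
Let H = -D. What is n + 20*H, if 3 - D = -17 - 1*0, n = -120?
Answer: -520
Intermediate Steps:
D = 20 (D = 3 - (-17 - 1*0) = 3 - (-17 + 0) = 3 - 1*(-17) = 3 + 17 = 20)
H = -20 (H = -1*20 = -20)
n + 20*H = -120 + 20*(-20) = -120 - 400 = -520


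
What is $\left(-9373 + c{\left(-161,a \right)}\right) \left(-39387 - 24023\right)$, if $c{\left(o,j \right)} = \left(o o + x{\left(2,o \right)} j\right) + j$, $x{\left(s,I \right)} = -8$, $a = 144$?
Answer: $-985391400$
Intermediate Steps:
$c{\left(o,j \right)} = o^{2} - 7 j$ ($c{\left(o,j \right)} = \left(o o - 8 j\right) + j = \left(o^{2} - 8 j\right) + j = o^{2} - 7 j$)
$\left(-9373 + c{\left(-161,a \right)}\right) \left(-39387 - 24023\right) = \left(-9373 + \left(\left(-161\right)^{2} - 1008\right)\right) \left(-39387 - 24023\right) = \left(-9373 + \left(25921 - 1008\right)\right) \left(-63410\right) = \left(-9373 + 24913\right) \left(-63410\right) = 15540 \left(-63410\right) = -985391400$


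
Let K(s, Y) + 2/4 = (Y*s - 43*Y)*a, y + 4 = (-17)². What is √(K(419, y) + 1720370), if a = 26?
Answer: 3*√2002902/2 ≈ 2122.9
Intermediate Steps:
y = 285 (y = -4 + (-17)² = -4 + 289 = 285)
K(s, Y) = -½ - 1118*Y + 26*Y*s (K(s, Y) = -½ + (Y*s - 43*Y)*26 = -½ + (-43*Y + Y*s)*26 = -½ + (-1118*Y + 26*Y*s) = -½ - 1118*Y + 26*Y*s)
√(K(419, y) + 1720370) = √((-½ - 1118*285 + 26*285*419) + 1720370) = √((-½ - 318630 + 3104790) + 1720370) = √(5572319/2 + 1720370) = √(9013059/2) = 3*√2002902/2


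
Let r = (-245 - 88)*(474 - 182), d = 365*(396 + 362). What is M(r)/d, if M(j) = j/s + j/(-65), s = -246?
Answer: 34521/5050175 ≈ 0.0068356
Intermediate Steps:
d = 276670 (d = 365*758 = 276670)
r = -97236 (r = -333*292 = -97236)
M(j) = -311*j/15990 (M(j) = j/(-246) + j/(-65) = j*(-1/246) + j*(-1/65) = -j/246 - j/65 = -311*j/15990)
M(r)/d = -311/15990*(-97236)/276670 = (5040066/2665)*(1/276670) = 34521/5050175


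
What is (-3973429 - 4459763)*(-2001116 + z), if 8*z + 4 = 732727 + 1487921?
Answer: 14534905790316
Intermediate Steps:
z = 555161/2 (z = -½ + (732727 + 1487921)/8 = -½ + (⅛)*2220648 = -½ + 277581 = 555161/2 ≈ 2.7758e+5)
(-3973429 - 4459763)*(-2001116 + z) = (-3973429 - 4459763)*(-2001116 + 555161/2) = -8433192*(-3447071/2) = 14534905790316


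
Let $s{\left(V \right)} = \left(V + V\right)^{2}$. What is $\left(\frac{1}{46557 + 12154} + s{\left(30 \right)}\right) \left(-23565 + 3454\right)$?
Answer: $- \frac{4250652935711}{58711} \approx -7.24 \cdot 10^{7}$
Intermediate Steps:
$s{\left(V \right)} = 4 V^{2}$ ($s{\left(V \right)} = \left(2 V\right)^{2} = 4 V^{2}$)
$\left(\frac{1}{46557 + 12154} + s{\left(30 \right)}\right) \left(-23565 + 3454\right) = \left(\frac{1}{46557 + 12154} + 4 \cdot 30^{2}\right) \left(-23565 + 3454\right) = \left(\frac{1}{58711} + 4 \cdot 900\right) \left(-20111\right) = \left(\frac{1}{58711} + 3600\right) \left(-20111\right) = \frac{211359601}{58711} \left(-20111\right) = - \frac{4250652935711}{58711}$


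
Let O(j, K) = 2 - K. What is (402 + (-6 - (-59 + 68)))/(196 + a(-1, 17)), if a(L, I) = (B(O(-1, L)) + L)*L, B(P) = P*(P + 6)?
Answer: 387/170 ≈ 2.2765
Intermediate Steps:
B(P) = P*(6 + P)
a(L, I) = L*(L + (2 - L)*(8 - L)) (a(L, I) = ((2 - L)*(6 + (2 - L)) + L)*L = ((2 - L)*(8 - L) + L)*L = (L + (2 - L)*(8 - L))*L = L*(L + (2 - L)*(8 - L)))
(402 + (-6 - (-59 + 68)))/(196 + a(-1, 17)) = (402 + (-6 - (-59 + 68)))/(196 - (-1 + (-8 - 1)*(-2 - 1))) = (402 + (-6 - 1*9))/(196 - (-1 - 9*(-3))) = (402 + (-6 - 9))/(196 - (-1 + 27)) = (402 - 15)/(196 - 1*26) = 387/(196 - 26) = 387/170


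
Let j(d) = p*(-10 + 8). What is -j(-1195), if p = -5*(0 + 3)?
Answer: -30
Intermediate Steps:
p = -15 (p = -5*3 = -15)
j(d) = 30 (j(d) = -15*(-10 + 8) = -15*(-2) = 30)
-j(-1195) = -1*30 = -30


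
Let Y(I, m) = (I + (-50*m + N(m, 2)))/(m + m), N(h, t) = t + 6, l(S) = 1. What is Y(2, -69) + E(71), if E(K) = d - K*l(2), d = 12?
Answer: -5801/69 ≈ -84.073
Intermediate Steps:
N(h, t) = 6 + t
E(K) = 12 - K
Y(I, m) = (8 + I - 50*m)/(2*m) (Y(I, m) = (I + (-50*m + (6 + 2)))/(m + m) = (I + (-50*m + 8))/((2*m)) = (I + (8 - 50*m))*(1/(2*m)) = (8 + I - 50*m)*(1/(2*m)) = (8 + I - 50*m)/(2*m))
Y(2, -69) + E(71) = (½)*(8 + 2 - 50*(-69))/(-69) + (12 - 1*71) = (½)*(-1/69)*(8 + 2 + 3450) + (12 - 71) = (½)*(-1/69)*3460 - 59 = -1730/69 - 59 = -5801/69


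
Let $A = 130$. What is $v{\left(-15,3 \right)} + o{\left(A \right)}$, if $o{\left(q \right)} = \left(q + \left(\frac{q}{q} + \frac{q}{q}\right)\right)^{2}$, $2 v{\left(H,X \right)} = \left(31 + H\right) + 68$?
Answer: $17466$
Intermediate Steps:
$v{\left(H,X \right)} = \frac{99}{2} + \frac{H}{2}$ ($v{\left(H,X \right)} = \frac{\left(31 + H\right) + 68}{2} = \frac{99 + H}{2} = \frac{99}{2} + \frac{H}{2}$)
$o{\left(q \right)} = \left(2 + q\right)^{2}$ ($o{\left(q \right)} = \left(q + \left(1 + 1\right)\right)^{2} = \left(q + 2\right)^{2} = \left(2 + q\right)^{2}$)
$v{\left(-15,3 \right)} + o{\left(A \right)} = \left(\frac{99}{2} + \frac{1}{2} \left(-15\right)\right) + \left(2 + 130\right)^{2} = \left(\frac{99}{2} - \frac{15}{2}\right) + 132^{2} = 42 + 17424 = 17466$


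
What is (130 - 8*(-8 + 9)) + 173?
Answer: 295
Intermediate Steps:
(130 - 8*(-8 + 9)) + 173 = (130 - 8*1) + 173 = (130 - 8) + 173 = 122 + 173 = 295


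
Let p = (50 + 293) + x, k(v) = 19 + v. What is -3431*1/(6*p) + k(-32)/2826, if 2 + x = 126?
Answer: -811036/659871 ≈ -1.2291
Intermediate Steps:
x = 124 (x = -2 + 126 = 124)
p = 467 (p = (50 + 293) + 124 = 343 + 124 = 467)
-3431*1/(6*p) + k(-32)/2826 = -3431/(6*467) + (19 - 32)/2826 = -3431/2802 - 13*1/2826 = -3431*1/2802 - 13/2826 = -3431/2802 - 13/2826 = -811036/659871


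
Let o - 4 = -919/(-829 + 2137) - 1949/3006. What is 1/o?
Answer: 655308/1735931 ≈ 0.37750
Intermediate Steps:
o = 1735931/655308 (o = 4 + (-919/(-829 + 2137) - 1949/3006) = 4 + (-919/1308 - 1949*1/3006) = 4 + (-919*1/1308 - 1949/3006) = 4 + (-919/1308 - 1949/3006) = 4 - 885301/655308 = 1735931/655308 ≈ 2.6490)
1/o = 1/(1735931/655308) = 655308/1735931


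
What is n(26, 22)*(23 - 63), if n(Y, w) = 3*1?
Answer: -120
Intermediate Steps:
n(Y, w) = 3
n(26, 22)*(23 - 63) = 3*(23 - 63) = 3*(-40) = -120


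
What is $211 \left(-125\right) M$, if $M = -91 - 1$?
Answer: $2426500$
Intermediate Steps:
$M = -92$
$211 \left(-125\right) M = 211 \left(-125\right) \left(-92\right) = \left(-26375\right) \left(-92\right) = 2426500$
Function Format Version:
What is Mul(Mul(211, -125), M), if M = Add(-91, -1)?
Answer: 2426500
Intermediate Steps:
M = -92
Mul(Mul(211, -125), M) = Mul(Mul(211, -125), -92) = Mul(-26375, -92) = 2426500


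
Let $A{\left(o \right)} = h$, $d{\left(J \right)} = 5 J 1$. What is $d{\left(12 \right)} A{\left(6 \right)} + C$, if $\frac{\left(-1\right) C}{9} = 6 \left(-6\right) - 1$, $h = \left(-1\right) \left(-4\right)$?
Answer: $573$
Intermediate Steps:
$d{\left(J \right)} = 5 J$
$h = 4$
$A{\left(o \right)} = 4$
$C = 333$ ($C = - 9 \left(6 \left(-6\right) - 1\right) = - 9 \left(-36 - 1\right) = \left(-9\right) \left(-37\right) = 333$)
$d{\left(12 \right)} A{\left(6 \right)} + C = 5 \cdot 12 \cdot 4 + 333 = 60 \cdot 4 + 333 = 240 + 333 = 573$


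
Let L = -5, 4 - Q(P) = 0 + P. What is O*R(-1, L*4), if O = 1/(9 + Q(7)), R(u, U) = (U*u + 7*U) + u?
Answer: -121/6 ≈ -20.167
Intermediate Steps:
Q(P) = 4 - P (Q(P) = 4 - (0 + P) = 4 - P)
R(u, U) = u + 7*U + U*u (R(u, U) = (7*U + U*u) + u = u + 7*U + U*u)
O = 1/6 (O = 1/(9 + (4 - 1*7)) = 1/(9 + (4 - 7)) = 1/(9 - 3) = 1/6 ≈ 0.16667)
O*R(-1, L*4) = (-1 + 7*(-5*4) - 5*4*(-1))/6 = (-1 + 7*(-20) - 20*(-1))/6 = (-1 - 140 + 20)/6 = (1/6)*(-121) = -121/6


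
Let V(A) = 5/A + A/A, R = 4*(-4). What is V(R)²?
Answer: 121/256 ≈ 0.47266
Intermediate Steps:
R = -16
V(A) = 1 + 5/A (V(A) = 5/A + 1 = 1 + 5/A)
V(R)² = ((5 - 16)/(-16))² = (-1/16*(-11))² = (11/16)² = 121/256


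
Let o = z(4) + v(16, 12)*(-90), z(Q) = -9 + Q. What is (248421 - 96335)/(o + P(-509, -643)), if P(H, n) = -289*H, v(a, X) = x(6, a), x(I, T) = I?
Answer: 76043/73278 ≈ 1.0377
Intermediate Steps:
v(a, X) = 6
o = -545 (o = (-9 + 4) + 6*(-90) = -5 - 540 = -545)
(248421 - 96335)/(o + P(-509, -643)) = (248421 - 96335)/(-545 - 289*(-509)) = 152086/(-545 + 147101) = 152086/146556 = 152086*(1/146556) = 76043/73278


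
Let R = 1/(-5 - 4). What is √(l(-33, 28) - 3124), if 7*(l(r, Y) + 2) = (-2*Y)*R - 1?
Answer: I*√1378237/21 ≈ 55.904*I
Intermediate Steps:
R = -⅑ (R = 1/(-9) = -⅑ ≈ -0.11111)
l(r, Y) = -15/7 + 2*Y/63 (l(r, Y) = -2 + (-2*Y*(-⅑) - 1)/7 = -2 + (2*Y/9 - 1)/7 = -2 + (-1 + 2*Y/9)/7 = -2 + (-⅐ + 2*Y/63) = -15/7 + 2*Y/63)
√(l(-33, 28) - 3124) = √((-15/7 + (2/63)*28) - 3124) = √((-15/7 + 8/9) - 3124) = √(-79/63 - 3124) = √(-196891/63) = I*√1378237/21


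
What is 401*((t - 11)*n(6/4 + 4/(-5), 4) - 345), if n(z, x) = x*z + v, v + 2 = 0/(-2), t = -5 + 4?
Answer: -710973/5 ≈ -1.4219e+5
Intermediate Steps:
t = -1
v = -2 (v = -2 + 0/(-2) = -2 + 0*(-½) = -2 + 0 = -2)
n(z, x) = -2 + x*z (n(z, x) = x*z - 2 = -2 + x*z)
401*((t - 11)*n(6/4 + 4/(-5), 4) - 345) = 401*((-1 - 11)*(-2 + 4*(6/4 + 4/(-5))) - 345) = 401*(-12*(-2 + 4*(6*(¼) + 4*(-⅕))) - 345) = 401*(-12*(-2 + 4*(3/2 - ⅘)) - 345) = 401*(-12*(-2 + 4*(7/10)) - 345) = 401*(-12*(-2 + 14/5) - 345) = 401*(-12*⅘ - 345) = 401*(-48/5 - 345) = 401*(-1773/5) = -710973/5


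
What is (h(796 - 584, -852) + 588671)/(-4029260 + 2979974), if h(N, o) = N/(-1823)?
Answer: -1073147021/1912848378 ≈ -0.56102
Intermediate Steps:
h(N, o) = -N/1823 (h(N, o) = N*(-1/1823) = -N/1823)
(h(796 - 584, -852) + 588671)/(-4029260 + 2979974) = (-(796 - 584)/1823 + 588671)/(-4029260 + 2979974) = (-1/1823*212 + 588671)/(-1049286) = (-212/1823 + 588671)*(-1/1049286) = (1073147021/1823)*(-1/1049286) = -1073147021/1912848378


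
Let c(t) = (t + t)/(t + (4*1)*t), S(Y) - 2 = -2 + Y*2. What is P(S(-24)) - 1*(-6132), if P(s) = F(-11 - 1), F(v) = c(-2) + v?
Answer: 30602/5 ≈ 6120.4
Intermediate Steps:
S(Y) = 2*Y (S(Y) = 2 + (-2 + Y*2) = 2 + (-2 + 2*Y) = 2*Y)
c(t) = ⅖ (c(t) = (2*t)/(t + 4*t) = (2*t)/((5*t)) = (2*t)*(1/(5*t)) = ⅖)
F(v) = ⅖ + v
P(s) = -58/5 (P(s) = ⅖ + (-11 - 1) = ⅖ - 12 = -58/5)
P(S(-24)) - 1*(-6132) = -58/5 - 1*(-6132) = -58/5 + 6132 = 30602/5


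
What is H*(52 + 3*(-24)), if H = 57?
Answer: -1140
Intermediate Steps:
H*(52 + 3*(-24)) = 57*(52 + 3*(-24)) = 57*(52 - 72) = 57*(-20) = -1140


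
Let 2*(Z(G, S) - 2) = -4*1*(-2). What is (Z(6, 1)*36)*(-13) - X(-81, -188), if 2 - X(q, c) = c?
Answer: -2998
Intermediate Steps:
X(q, c) = 2 - c
Z(G, S) = 6 (Z(G, S) = 2 + (-4*1*(-2))/2 = 2 + (-4*(-2))/2 = 2 + (½)*8 = 2 + 4 = 6)
(Z(6, 1)*36)*(-13) - X(-81, -188) = (6*36)*(-13) - (2 - 1*(-188)) = 216*(-13) - (2 + 188) = -2808 - 1*190 = -2808 - 190 = -2998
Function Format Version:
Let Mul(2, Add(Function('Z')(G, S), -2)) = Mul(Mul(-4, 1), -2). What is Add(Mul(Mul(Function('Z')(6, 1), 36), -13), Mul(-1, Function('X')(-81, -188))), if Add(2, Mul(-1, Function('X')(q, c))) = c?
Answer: -2998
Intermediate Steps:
Function('X')(q, c) = Add(2, Mul(-1, c))
Function('Z')(G, S) = 6 (Function('Z')(G, S) = Add(2, Mul(Rational(1, 2), Mul(Mul(-4, 1), -2))) = Add(2, Mul(Rational(1, 2), Mul(-4, -2))) = Add(2, Mul(Rational(1, 2), 8)) = Add(2, 4) = 6)
Add(Mul(Mul(Function('Z')(6, 1), 36), -13), Mul(-1, Function('X')(-81, -188))) = Add(Mul(Mul(6, 36), -13), Mul(-1, Add(2, Mul(-1, -188)))) = Add(Mul(216, -13), Mul(-1, Add(2, 188))) = Add(-2808, Mul(-1, 190)) = Add(-2808, -190) = -2998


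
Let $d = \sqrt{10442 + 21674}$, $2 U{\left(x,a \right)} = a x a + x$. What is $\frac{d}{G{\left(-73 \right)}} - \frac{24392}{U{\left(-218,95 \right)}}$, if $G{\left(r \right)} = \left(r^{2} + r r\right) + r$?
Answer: $\frac{12196}{491917} + \frac{2 \sqrt{8029}}{10585} \approx 0.041723$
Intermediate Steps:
$U{\left(x,a \right)} = \frac{x}{2} + \frac{x a^{2}}{2}$ ($U{\left(x,a \right)} = \frac{a x a + x}{2} = \frac{x a^{2} + x}{2} = \frac{x + x a^{2}}{2} = \frac{x}{2} + \frac{x a^{2}}{2}$)
$d = 2 \sqrt{8029}$ ($d = \sqrt{32116} = 2 \sqrt{8029} \approx 179.21$)
$G{\left(r \right)} = r + 2 r^{2}$ ($G{\left(r \right)} = \left(r^{2} + r^{2}\right) + r = 2 r^{2} + r = r + 2 r^{2}$)
$\frac{d}{G{\left(-73 \right)}} - \frac{24392}{U{\left(-218,95 \right)}} = \frac{2 \sqrt{8029}}{\left(-73\right) \left(1 + 2 \left(-73\right)\right)} - \frac{24392}{\frac{1}{2} \left(-218\right) \left(1 + 95^{2}\right)} = \frac{2 \sqrt{8029}}{\left(-73\right) \left(1 - 146\right)} - \frac{24392}{\frac{1}{2} \left(-218\right) \left(1 + 9025\right)} = \frac{2 \sqrt{8029}}{\left(-73\right) \left(-145\right)} - \frac{24392}{\frac{1}{2} \left(-218\right) 9026} = \frac{2 \sqrt{8029}}{10585} - \frac{24392}{-983834} = 2 \sqrt{8029} \cdot \frac{1}{10585} - - \frac{12196}{491917} = \frac{2 \sqrt{8029}}{10585} + \frac{12196}{491917} = \frac{12196}{491917} + \frac{2 \sqrt{8029}}{10585}$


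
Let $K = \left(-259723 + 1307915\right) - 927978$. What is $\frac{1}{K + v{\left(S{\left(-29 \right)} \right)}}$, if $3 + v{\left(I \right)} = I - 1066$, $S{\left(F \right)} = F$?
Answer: $\frac{1}{119116} \approx 8.3952 \cdot 10^{-6}$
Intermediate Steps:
$v{\left(I \right)} = -1069 + I$ ($v{\left(I \right)} = -3 + \left(I - 1066\right) = -3 + \left(-1066 + I\right) = -1069 + I$)
$K = 120214$ ($K = 1048192 - 927978 = 120214$)
$\frac{1}{K + v{\left(S{\left(-29 \right)} \right)}} = \frac{1}{120214 - 1098} = \frac{1}{119116}$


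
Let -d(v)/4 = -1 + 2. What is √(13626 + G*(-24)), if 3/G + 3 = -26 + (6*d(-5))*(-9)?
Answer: 3*√52941570/187 ≈ 116.73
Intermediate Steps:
d(v) = -4 (d(v) = -4*(-1 + 2) = -4*1 = -4)
G = 3/187 (G = 3/(-3 + (-26 + (6*(-4))*(-9))) = 3/(-3 + (-26 - 24*(-9))) = 3/(-3 + (-26 + 216)) = 3/(-3 + 190) = 3/187 ≈ 0.016043)
√(13626 + G*(-24)) = √(13626 + (3/187)*(-24)) = √(13626 - 72/187) = √(2547990/187) = 3*√52941570/187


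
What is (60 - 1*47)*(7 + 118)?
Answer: 1625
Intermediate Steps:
(60 - 1*47)*(7 + 118) = (60 - 47)*125 = 13*125 = 1625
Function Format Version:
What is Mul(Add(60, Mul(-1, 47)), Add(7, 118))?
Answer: 1625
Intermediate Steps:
Mul(Add(60, Mul(-1, 47)), Add(7, 118)) = Mul(Add(60, -47), 125) = Mul(13, 125) = 1625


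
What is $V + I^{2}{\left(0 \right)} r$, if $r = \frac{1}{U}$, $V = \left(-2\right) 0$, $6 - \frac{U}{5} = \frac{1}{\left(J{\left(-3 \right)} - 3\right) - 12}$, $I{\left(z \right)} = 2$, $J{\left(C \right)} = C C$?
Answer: $\frac{24}{185} \approx 0.12973$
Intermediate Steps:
$J{\left(C \right)} = C^{2}$
$U = \frac{185}{6}$ ($U = 30 - \frac{5}{\left(\left(-3\right)^{2} - 3\right) - 12} = 30 - \frac{5}{\left(9 - 3\right) - 12} = 30 - \frac{5}{6 - 12} = 30 - \frac{5}{-6} = 30 - - \frac{5}{6} = 30 + \frac{5}{6} = \frac{185}{6} \approx 30.833$)
$V = 0$
$r = \frac{6}{185}$ ($r = \frac{1}{\frac{185}{6}} = \frac{6}{185} \approx 0.032432$)
$V + I^{2}{\left(0 \right)} r = 0 + 2^{2} \cdot \frac{6}{185} = 0 + 4 \cdot \frac{6}{185} = 0 + \frac{24}{185} = \frac{24}{185}$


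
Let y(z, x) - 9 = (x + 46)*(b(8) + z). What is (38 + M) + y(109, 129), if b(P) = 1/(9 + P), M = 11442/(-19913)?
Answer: 6476488823/338521 ≈ 19132.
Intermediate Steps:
M = -11442/19913 (M = 11442*(-1/19913) = -11442/19913 ≈ -0.57460)
y(z, x) = 9 + (46 + x)*(1/17 + z) (y(z, x) = 9 + (x + 46)*(1/(9 + 8) + z) = 9 + (46 + x)*(1/17 + z))
(38 + M) + y(109, 129) = (38 - 11442/19913) + (199/17 + 46*109 + (1/17)*129 + 129*109) = 745252/19913 + (199/17 + 5014 + 129/17 + 14061) = 745252/19913 + 324603/17 = 6476488823/338521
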